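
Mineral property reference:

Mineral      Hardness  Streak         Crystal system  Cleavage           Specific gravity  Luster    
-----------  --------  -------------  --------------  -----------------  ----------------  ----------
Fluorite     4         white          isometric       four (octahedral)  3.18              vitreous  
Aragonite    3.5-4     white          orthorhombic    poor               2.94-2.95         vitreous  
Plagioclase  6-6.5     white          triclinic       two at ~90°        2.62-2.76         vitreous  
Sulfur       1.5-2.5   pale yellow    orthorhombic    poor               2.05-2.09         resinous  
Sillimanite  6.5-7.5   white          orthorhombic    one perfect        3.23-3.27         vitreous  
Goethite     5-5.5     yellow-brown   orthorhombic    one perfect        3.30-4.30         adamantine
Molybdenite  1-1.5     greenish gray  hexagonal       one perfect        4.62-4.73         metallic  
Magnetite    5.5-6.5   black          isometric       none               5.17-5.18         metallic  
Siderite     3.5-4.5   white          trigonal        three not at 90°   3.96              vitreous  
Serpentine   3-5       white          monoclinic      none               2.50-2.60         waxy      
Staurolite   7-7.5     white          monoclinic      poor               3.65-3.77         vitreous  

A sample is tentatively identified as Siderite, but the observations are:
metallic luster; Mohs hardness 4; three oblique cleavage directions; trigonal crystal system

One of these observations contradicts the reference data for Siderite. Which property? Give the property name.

luster

Metallic luster: Siderite has vitreous luster — inconsistent.
Mohs hardness 4: Siderite has hardness 3.5-4.5 — within range.
Three oblique cleavage directions: Siderite has cleavage three not at 90° — within range.
Trigonal crystal system: Siderite has trigonal system — within range.
Everything matches except the luster.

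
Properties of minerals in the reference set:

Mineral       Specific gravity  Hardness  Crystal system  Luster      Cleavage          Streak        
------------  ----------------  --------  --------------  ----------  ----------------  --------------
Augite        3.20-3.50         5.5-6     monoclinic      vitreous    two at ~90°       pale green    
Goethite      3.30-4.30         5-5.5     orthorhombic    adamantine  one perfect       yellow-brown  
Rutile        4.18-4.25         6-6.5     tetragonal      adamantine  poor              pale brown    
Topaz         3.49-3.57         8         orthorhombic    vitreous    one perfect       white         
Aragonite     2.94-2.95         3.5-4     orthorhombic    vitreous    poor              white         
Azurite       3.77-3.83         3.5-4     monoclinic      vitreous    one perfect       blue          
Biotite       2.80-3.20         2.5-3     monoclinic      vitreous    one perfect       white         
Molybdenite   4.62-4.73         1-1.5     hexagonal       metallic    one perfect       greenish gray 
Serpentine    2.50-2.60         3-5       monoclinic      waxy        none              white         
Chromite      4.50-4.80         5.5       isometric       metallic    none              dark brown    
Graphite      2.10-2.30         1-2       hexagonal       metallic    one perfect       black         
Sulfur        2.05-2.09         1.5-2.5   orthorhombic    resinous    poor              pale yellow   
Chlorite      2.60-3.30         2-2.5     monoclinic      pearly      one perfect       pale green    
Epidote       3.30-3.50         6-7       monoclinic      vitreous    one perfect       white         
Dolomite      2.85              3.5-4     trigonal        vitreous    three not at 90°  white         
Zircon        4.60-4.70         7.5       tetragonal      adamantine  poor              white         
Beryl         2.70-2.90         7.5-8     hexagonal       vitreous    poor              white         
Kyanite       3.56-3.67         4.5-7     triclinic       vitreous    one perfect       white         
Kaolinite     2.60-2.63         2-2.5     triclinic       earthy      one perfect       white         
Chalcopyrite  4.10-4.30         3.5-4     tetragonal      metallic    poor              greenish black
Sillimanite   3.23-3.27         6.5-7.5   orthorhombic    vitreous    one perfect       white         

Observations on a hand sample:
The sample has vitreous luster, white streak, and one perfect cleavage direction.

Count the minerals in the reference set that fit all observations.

5

Vitreous luster — Augite, Topaz, Aragonite, Azurite, Biotite, Epidote, Dolomite, Beryl, Kyanite, Sillimanite remain.
White streak excludes Augite, Azurite.
One perfect cleavage direction rules out Aragonite, Dolomite, Beryl.
The minerals that satisfy all observations are Biotite, Epidote, Kyanite, Sillimanite, Topaz.
That is 5 minerals.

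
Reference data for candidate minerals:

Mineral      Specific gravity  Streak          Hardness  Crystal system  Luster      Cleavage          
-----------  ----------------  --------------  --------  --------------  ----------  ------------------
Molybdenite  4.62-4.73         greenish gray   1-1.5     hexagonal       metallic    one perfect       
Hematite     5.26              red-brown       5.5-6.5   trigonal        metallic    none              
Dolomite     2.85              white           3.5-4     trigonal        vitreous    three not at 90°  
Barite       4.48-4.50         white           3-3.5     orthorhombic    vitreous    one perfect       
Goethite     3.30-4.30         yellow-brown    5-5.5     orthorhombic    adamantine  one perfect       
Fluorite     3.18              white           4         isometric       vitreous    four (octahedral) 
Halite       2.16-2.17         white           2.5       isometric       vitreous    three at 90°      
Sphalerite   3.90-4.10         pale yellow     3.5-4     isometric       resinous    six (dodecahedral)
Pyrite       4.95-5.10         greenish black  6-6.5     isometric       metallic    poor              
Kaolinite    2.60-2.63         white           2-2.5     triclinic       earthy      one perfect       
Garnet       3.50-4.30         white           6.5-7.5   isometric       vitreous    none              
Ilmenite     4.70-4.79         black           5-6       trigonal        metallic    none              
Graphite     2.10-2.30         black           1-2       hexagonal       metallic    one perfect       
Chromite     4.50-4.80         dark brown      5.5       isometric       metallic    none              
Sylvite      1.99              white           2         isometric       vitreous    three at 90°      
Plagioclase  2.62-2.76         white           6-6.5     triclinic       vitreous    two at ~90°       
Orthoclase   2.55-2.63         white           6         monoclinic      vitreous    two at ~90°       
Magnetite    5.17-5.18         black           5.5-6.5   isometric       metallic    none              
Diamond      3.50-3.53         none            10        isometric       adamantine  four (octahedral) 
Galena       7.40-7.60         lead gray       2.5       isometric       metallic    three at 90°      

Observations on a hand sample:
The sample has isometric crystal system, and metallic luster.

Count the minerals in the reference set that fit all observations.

Isometric crystal system — leaves Fluorite, Halite, Sphalerite, Pyrite, Garnet, Chromite, Sylvite, Magnetite, Diamond, Galena.
Metallic luster — narrows the field to Pyrite, Chromite, Magnetite, Galena.
Consistent with every observation: Chromite, Galena, Magnetite, Pyrite.
That is 4 minerals.

4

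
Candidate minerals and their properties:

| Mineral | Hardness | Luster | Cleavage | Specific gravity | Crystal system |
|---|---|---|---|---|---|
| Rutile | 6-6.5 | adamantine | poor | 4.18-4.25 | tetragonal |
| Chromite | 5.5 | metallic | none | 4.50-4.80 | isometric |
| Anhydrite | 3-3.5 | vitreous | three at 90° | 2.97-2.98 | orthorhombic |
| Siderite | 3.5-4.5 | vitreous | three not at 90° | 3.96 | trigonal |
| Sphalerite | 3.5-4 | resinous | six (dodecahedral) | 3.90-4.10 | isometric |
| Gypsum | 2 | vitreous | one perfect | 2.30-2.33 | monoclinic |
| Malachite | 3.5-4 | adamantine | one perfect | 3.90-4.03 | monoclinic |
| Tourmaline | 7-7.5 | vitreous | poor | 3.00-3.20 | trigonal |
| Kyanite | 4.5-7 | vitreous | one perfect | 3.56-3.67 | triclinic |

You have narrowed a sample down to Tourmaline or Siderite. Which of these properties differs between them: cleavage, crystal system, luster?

cleavage

Cleavage: Tourmaline poor, Siderite three not at 90° — distinct.
Crystal system: both trigonal — same for both.
Luster: both vitreous — same for both.
Only cleavage differs between Tourmaline and Siderite among the listed tests.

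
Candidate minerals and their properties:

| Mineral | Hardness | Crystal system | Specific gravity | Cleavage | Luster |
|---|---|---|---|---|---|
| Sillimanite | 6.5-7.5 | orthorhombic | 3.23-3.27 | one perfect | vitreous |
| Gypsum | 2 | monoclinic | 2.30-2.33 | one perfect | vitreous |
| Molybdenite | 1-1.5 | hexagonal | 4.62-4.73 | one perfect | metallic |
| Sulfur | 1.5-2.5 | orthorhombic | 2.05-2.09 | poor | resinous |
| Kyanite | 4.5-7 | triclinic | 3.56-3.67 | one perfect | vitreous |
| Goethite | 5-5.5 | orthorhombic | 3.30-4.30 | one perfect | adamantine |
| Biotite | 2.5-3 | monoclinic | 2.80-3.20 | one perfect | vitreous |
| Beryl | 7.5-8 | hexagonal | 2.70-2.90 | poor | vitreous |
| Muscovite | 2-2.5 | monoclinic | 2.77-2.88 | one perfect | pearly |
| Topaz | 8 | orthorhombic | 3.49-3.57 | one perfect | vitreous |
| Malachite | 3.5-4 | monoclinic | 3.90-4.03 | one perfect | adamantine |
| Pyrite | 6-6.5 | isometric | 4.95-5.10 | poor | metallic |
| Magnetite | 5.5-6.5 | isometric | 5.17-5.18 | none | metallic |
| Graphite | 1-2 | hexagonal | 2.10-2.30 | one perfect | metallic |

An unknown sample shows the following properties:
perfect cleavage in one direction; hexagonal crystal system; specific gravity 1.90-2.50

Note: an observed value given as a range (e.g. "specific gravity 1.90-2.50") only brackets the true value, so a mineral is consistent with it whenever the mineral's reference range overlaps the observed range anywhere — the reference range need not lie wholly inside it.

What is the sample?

Graphite

Perfect cleavage in one direction rules out Sulfur, Beryl, Pyrite, Magnetite.
Hexagonal crystal system: narrows the field to Molybdenite, Graphite.
Specific gravity 1.90-2.50 excludes Molybdenite.
Graphite is the sole remaining match.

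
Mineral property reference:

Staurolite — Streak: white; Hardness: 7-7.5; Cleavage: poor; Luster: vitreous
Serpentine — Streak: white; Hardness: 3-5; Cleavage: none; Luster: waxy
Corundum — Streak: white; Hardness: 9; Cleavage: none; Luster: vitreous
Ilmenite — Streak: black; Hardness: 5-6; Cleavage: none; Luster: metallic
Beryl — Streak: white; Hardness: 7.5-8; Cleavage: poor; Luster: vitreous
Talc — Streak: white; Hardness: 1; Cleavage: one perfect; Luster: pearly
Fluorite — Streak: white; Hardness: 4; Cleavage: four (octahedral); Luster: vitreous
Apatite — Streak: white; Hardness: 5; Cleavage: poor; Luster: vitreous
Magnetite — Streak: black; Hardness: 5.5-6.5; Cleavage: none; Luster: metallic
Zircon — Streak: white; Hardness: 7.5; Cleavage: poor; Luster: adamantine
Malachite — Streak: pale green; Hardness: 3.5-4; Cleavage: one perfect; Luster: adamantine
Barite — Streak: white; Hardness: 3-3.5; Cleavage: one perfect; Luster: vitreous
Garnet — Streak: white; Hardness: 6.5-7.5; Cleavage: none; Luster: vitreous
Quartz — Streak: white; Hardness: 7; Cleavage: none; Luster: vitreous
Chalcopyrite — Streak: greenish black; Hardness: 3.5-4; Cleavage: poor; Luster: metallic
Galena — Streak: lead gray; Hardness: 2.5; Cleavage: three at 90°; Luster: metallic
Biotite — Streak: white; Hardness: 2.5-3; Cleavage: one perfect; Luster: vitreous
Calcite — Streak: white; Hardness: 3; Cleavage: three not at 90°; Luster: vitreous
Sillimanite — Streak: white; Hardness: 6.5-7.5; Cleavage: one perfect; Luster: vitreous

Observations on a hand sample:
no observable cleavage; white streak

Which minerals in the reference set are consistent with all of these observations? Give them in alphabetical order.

No observable cleavage: narrows the field to Serpentine, Corundum, Ilmenite, Magnetite, Garnet, Quartz.
White streak eliminates Ilmenite, Magnetite.
Consistent with every observation: Corundum, Garnet, Quartz, Serpentine.

Corundum, Garnet, Quartz, Serpentine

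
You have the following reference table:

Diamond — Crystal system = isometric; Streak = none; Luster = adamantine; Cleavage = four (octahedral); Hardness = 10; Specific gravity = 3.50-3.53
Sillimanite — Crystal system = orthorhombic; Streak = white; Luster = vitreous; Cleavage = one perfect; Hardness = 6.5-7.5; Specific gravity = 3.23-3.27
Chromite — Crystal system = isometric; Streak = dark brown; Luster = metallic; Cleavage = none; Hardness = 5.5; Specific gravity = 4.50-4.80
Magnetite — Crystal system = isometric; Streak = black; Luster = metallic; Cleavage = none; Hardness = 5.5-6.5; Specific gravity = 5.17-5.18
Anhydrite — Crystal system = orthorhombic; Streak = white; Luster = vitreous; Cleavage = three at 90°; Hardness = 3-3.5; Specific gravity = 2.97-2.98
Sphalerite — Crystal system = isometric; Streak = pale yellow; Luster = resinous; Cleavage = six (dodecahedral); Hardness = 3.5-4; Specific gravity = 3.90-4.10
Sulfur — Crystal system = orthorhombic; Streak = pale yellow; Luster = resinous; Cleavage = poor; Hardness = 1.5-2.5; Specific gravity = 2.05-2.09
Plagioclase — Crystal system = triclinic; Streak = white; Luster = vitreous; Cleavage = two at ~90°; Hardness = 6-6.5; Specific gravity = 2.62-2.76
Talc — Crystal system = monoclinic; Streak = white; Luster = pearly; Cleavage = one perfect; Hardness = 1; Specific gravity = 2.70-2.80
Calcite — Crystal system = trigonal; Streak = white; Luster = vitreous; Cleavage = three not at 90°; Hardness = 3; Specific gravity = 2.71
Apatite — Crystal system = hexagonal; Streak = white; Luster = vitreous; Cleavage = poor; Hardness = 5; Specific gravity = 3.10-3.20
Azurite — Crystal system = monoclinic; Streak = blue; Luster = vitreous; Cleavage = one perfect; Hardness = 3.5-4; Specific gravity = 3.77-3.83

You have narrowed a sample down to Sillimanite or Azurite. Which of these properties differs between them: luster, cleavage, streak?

Luster: both vitreous — shared.
Cleavage: both one perfect — shared.
Streak: Sillimanite white, Azurite blue — distinct.
Streak is the diagnostic property here.

streak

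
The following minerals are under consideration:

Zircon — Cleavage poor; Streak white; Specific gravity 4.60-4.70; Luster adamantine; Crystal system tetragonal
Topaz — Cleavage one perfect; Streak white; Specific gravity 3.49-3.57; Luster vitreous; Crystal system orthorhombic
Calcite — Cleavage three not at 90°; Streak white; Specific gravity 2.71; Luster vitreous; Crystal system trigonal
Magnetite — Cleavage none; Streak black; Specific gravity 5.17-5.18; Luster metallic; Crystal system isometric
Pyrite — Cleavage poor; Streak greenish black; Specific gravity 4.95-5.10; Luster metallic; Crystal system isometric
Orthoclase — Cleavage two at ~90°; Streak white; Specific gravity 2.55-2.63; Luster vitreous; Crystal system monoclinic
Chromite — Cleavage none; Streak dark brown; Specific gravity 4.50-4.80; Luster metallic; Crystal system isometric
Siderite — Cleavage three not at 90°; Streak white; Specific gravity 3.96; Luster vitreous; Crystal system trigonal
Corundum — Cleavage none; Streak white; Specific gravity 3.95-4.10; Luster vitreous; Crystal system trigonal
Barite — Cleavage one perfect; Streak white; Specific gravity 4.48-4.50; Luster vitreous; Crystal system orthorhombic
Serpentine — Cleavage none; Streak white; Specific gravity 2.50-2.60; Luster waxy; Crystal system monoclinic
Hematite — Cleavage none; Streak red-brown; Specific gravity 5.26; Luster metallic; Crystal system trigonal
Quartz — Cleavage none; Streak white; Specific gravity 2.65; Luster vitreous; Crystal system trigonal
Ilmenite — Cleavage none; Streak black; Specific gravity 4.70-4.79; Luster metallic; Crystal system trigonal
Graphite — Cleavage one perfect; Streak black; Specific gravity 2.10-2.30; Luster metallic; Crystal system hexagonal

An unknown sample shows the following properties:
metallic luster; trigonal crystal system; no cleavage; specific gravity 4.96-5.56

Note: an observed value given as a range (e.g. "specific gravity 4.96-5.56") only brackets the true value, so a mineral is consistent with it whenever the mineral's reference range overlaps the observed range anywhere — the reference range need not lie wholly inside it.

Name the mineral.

Hematite

Metallic luster — Magnetite, Pyrite, Chromite, Hematite, Ilmenite, Graphite remain.
Trigonal crystal system — leaves Hematite, Ilmenite.
No cleavage — all remaining candidates fit.
Specific gravity 4.96-5.56 excludes Ilmenite.
Only Hematite satisfies all observations.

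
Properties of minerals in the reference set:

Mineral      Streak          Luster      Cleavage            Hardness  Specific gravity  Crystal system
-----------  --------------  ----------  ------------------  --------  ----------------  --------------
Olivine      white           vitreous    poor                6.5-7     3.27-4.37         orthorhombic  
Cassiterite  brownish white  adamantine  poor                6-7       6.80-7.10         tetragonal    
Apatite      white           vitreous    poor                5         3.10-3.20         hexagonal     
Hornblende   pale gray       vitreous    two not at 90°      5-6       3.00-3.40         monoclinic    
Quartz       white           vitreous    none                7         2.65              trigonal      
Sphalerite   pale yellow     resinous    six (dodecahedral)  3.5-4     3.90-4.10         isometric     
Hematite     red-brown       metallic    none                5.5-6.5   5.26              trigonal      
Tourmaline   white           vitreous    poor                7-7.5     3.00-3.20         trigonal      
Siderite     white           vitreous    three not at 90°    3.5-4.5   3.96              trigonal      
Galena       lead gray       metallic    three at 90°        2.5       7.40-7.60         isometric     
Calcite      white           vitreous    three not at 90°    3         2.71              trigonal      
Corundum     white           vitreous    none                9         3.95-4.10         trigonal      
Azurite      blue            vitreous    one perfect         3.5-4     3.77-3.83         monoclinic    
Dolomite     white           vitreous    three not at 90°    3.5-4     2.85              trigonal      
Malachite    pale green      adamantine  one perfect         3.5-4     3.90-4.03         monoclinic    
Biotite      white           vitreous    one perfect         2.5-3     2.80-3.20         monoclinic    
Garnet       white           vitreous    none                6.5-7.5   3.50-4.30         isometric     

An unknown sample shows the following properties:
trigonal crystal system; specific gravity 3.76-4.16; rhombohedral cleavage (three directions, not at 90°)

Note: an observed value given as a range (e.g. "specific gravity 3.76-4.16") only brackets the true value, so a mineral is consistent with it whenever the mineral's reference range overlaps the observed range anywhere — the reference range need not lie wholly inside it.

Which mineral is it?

Siderite

Trigonal crystal system — leaves Quartz, Hematite, Tourmaline, Siderite, Calcite, Corundum, Dolomite.
Specific gravity 3.76-4.16 — narrows the field to Siderite, Corundum.
Rhombohedral cleavage (three directions, not at 90°) excludes Corundum.
Siderite is the sole remaining match.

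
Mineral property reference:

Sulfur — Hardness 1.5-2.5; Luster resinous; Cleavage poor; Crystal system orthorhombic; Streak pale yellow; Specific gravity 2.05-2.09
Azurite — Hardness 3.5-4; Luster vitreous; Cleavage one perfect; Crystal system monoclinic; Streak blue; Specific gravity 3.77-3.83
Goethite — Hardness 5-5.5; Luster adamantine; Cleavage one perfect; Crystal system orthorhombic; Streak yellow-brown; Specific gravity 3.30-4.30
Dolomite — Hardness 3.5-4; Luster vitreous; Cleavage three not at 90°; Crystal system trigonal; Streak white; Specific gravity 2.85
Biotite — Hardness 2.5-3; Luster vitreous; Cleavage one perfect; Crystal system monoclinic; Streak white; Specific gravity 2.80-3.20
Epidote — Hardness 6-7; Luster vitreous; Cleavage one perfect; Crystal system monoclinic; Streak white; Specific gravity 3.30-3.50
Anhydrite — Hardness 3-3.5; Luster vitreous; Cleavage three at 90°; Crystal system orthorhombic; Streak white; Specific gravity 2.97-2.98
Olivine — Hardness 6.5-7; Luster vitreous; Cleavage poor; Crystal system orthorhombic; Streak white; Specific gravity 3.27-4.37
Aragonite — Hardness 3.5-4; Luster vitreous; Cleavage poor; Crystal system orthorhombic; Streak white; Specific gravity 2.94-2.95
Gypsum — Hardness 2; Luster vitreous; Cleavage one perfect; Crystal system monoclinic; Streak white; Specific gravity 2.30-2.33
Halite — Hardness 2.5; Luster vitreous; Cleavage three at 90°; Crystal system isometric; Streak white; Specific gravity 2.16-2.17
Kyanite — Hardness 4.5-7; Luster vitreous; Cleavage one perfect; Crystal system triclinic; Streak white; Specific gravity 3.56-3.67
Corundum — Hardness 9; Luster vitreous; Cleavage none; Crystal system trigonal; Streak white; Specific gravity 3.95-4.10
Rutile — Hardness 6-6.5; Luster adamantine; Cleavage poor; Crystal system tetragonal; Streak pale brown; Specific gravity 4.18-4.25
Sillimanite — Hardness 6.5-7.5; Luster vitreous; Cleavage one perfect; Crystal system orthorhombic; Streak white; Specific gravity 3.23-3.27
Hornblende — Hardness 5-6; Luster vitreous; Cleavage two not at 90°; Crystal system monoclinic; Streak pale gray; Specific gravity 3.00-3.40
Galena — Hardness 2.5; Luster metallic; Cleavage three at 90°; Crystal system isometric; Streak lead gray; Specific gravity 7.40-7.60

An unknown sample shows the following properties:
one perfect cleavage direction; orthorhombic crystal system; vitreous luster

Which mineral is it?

One perfect cleavage direction — narrows the field to Azurite, Goethite, Biotite, Epidote, Gypsum, Kyanite, Sillimanite.
Orthorhombic crystal system — Goethite, Sillimanite remain.
Vitreous luster is inconsistent with Goethite.
Sillimanite is the sole remaining match.

Sillimanite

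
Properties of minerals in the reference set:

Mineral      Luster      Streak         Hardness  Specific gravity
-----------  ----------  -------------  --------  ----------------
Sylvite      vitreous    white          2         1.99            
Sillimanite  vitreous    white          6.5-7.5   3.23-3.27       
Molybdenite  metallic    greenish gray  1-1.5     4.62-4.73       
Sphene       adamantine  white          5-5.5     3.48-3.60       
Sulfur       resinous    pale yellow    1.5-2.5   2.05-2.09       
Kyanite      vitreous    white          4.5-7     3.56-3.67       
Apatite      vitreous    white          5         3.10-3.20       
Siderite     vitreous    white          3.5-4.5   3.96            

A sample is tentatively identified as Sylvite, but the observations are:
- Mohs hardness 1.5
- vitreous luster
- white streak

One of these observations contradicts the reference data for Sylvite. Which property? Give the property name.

Mohs hardness 1.5: Sylvite has hardness 2 — outside the reference range.
Vitreous luster: Sylvite has vitreous luster — consistent.
White streak: Sylvite has white streak — consistent.
Everything matches except the hardness.

hardness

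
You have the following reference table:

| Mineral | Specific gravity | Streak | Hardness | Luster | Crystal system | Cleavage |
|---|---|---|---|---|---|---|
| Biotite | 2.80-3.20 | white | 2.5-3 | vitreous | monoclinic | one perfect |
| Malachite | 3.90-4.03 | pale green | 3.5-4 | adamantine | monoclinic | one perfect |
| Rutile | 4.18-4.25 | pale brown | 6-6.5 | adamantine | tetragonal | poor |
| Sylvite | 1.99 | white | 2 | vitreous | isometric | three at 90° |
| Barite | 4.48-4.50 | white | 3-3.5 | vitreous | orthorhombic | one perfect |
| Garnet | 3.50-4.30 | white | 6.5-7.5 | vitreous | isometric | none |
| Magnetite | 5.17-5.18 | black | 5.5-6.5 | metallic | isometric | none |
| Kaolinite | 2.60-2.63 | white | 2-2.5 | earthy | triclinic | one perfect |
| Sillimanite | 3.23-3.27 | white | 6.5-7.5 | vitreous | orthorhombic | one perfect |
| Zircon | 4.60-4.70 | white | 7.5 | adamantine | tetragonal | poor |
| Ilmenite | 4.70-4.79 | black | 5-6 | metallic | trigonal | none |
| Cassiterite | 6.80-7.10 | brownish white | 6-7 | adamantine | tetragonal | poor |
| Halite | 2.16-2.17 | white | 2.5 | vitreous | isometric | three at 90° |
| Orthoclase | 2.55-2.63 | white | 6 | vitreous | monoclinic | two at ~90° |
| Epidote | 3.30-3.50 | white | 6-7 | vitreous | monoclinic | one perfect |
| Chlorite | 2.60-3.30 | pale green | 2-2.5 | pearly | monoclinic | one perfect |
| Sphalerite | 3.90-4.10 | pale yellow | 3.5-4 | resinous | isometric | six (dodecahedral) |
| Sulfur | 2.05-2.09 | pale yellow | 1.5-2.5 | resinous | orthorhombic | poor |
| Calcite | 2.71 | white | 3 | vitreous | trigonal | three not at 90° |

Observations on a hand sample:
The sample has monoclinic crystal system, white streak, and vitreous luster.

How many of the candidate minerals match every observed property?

Monoclinic crystal system — only Biotite, Malachite, Orthoclase, Epidote, Chlorite remain.
White streak is inconsistent with Malachite, Chlorite.
Vitreous luster — all remaining candidates fit.
Consistent with every observation: Biotite, Epidote, Orthoclase.
That is 3 minerals.

3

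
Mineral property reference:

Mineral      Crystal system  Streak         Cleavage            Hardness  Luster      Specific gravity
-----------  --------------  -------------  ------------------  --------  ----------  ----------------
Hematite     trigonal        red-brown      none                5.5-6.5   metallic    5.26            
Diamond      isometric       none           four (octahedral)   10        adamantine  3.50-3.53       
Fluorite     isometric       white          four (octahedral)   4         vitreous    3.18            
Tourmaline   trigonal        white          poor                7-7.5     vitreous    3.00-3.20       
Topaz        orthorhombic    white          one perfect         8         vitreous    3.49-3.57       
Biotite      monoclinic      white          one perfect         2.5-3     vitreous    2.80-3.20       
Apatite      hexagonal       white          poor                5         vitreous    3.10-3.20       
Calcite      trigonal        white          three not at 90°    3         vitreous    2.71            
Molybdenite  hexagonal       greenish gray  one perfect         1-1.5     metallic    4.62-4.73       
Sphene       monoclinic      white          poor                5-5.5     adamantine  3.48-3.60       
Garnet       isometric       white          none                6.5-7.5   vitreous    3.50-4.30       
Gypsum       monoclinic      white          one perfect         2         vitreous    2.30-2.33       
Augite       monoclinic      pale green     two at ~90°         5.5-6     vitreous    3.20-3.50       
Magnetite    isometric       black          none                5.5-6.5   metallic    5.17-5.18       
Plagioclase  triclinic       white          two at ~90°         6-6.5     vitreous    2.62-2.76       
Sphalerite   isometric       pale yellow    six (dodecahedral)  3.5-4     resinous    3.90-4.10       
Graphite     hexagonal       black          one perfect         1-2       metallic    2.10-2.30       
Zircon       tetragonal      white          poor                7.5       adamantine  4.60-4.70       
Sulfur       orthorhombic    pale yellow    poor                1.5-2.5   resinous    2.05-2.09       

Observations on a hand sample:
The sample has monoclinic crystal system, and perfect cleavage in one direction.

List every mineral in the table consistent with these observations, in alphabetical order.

Biotite, Gypsum

Monoclinic crystal system — narrows the field to Biotite, Sphene, Gypsum, Augite.
Perfect cleavage in one direction is inconsistent with Sphene, Augite.
The minerals that satisfy all observations are Biotite, Gypsum.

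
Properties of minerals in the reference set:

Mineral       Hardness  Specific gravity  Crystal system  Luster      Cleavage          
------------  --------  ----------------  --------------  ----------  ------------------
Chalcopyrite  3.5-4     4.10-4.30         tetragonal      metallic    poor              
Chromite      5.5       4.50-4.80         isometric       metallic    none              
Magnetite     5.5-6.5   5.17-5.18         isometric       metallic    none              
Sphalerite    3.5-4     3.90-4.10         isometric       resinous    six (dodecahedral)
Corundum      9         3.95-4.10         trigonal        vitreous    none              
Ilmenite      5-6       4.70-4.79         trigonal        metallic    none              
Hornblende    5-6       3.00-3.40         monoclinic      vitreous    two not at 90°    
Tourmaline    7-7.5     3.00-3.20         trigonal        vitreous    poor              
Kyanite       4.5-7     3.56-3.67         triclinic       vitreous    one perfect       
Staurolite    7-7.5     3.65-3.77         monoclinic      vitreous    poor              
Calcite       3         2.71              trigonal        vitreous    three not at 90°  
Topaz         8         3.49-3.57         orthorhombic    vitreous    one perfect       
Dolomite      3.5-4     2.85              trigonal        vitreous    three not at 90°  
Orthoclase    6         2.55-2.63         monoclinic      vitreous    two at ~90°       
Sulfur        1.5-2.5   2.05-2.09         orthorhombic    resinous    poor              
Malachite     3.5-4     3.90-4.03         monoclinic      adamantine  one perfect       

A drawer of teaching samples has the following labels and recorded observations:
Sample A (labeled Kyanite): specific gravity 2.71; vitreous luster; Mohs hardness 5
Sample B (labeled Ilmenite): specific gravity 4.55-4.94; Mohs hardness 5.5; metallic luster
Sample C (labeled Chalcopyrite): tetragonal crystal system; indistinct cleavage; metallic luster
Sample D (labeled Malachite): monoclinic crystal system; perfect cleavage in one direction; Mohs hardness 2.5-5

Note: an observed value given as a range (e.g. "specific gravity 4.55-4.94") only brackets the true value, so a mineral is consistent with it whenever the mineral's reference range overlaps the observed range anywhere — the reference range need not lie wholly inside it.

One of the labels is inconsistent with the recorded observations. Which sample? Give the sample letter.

Sample A: specific gravity 2.71 is outside the reference for Kyanite (SG 3.56-3.67) — mislabeled.
Sample B: nothing contradicts Ilmenite.
Sample C: nothing contradicts Chalcopyrite.
Sample D: nothing contradicts Malachite.
Sample A is the mislabeled one.

A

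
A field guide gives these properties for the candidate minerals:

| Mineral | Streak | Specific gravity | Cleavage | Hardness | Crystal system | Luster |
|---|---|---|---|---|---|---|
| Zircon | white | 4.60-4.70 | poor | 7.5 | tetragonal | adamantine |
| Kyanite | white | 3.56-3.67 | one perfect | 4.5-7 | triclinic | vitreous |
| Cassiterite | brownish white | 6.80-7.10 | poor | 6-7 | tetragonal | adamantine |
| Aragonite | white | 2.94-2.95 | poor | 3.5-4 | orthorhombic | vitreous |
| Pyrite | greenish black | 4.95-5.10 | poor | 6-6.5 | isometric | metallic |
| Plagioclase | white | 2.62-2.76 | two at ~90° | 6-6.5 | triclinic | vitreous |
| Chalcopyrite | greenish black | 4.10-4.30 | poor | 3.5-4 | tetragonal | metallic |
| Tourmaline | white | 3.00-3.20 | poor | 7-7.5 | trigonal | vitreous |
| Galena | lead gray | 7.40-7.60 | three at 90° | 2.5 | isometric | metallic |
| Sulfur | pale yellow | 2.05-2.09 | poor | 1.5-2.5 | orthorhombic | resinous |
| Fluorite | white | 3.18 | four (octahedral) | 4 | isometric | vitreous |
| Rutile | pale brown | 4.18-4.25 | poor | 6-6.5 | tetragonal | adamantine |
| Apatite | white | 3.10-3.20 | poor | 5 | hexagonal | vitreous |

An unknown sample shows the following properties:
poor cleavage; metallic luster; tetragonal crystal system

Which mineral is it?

Poor cleavage eliminates Kyanite, Plagioclase, Galena, Fluorite.
Metallic luster: only Pyrite, Chalcopyrite remain.
Tetragonal crystal system eliminates Pyrite.
Only Chalcopyrite satisfies all observations.

Chalcopyrite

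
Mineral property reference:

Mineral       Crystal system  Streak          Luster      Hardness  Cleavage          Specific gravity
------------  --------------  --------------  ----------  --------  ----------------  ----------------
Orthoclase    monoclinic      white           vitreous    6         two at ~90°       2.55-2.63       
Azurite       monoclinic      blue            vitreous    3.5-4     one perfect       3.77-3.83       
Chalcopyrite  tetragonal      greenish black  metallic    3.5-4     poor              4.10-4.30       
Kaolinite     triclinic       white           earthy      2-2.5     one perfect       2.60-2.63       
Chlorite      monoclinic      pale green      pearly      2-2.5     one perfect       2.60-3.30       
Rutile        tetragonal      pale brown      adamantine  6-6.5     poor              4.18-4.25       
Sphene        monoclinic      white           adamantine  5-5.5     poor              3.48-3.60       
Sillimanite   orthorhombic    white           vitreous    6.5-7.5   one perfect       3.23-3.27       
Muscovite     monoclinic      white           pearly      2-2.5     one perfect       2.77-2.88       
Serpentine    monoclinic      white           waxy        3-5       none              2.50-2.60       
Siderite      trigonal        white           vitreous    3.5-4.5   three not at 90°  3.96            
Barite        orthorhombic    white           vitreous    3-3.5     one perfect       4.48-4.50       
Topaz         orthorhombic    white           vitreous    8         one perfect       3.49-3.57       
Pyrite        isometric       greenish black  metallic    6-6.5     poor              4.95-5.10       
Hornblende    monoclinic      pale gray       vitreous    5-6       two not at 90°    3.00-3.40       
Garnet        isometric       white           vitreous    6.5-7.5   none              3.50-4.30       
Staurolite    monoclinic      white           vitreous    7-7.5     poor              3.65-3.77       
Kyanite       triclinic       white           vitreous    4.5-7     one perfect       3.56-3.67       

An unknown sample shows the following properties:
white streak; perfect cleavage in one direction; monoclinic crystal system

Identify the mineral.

Muscovite

White streak rules out Azurite, Chalcopyrite, Chlorite, Rutile, Pyrite, Hornblende.
Perfect cleavage in one direction eliminates Orthoclase, Sphene, Serpentine, Siderite, Garnet, Staurolite.
Monoclinic crystal system — only Muscovite remains.
The only mineral consistent with every observation is Muscovite.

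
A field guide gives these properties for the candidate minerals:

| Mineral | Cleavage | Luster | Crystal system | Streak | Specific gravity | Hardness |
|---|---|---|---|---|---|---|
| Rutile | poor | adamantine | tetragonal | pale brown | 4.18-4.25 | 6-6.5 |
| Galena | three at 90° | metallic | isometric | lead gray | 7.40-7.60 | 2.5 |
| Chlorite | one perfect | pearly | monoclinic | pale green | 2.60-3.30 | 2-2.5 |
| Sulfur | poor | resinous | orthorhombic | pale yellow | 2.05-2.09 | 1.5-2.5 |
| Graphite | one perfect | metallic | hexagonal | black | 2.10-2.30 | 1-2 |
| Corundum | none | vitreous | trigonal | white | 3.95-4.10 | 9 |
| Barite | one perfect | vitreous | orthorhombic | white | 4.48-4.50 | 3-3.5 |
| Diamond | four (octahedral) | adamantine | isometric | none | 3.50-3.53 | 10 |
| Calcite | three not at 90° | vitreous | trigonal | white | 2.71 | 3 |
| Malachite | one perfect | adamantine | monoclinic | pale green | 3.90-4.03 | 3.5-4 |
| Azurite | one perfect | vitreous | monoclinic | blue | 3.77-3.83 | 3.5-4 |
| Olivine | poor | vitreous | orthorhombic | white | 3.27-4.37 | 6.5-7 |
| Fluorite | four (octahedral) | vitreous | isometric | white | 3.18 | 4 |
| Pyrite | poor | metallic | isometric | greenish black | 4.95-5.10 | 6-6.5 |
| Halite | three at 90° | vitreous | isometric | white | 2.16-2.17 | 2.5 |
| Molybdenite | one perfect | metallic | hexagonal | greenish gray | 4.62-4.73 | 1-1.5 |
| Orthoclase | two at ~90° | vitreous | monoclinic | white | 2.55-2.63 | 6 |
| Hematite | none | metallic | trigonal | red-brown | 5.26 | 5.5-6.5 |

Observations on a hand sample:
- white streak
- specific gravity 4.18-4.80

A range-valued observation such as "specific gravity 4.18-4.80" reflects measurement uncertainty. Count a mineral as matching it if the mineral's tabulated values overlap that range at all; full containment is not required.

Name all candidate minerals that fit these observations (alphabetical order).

Barite, Olivine

White streak — narrows the field to Corundum, Barite, Calcite, Olivine, Fluorite, Halite, Orthoclase.
Specific gravity 4.18-4.80 — Barite, Olivine remain.
Consistent with every observation: Barite, Olivine.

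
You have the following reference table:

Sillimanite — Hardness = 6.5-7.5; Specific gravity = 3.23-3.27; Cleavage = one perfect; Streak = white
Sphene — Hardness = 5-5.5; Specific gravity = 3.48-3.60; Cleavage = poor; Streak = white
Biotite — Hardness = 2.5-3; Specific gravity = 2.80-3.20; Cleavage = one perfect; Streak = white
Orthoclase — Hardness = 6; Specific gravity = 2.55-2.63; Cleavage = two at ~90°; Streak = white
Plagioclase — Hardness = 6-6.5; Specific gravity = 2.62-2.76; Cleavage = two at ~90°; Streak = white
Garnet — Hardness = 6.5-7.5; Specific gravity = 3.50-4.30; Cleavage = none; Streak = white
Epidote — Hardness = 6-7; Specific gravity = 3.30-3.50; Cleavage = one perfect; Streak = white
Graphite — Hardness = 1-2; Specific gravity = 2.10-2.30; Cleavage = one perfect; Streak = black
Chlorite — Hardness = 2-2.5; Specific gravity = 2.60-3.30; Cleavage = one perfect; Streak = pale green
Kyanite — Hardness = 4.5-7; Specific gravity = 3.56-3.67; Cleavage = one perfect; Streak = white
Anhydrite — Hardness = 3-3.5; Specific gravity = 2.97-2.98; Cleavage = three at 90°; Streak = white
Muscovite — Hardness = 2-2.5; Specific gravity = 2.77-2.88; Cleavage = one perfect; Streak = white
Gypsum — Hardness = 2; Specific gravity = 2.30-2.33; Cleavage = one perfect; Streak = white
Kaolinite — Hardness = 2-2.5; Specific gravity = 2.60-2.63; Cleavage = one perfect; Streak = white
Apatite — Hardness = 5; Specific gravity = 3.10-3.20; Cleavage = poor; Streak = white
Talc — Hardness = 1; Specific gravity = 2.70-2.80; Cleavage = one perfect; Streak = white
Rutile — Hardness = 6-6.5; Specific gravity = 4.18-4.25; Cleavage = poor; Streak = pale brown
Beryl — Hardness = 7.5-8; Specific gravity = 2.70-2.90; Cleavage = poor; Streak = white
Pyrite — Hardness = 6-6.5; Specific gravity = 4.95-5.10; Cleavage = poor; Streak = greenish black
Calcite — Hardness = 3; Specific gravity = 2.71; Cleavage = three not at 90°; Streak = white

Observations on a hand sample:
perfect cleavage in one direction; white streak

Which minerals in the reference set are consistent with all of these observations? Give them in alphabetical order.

Biotite, Epidote, Gypsum, Kaolinite, Kyanite, Muscovite, Sillimanite, Talc

Perfect cleavage in one direction — narrows the field to Sillimanite, Biotite, Epidote, Graphite, Chlorite, Kyanite, Muscovite, Gypsum, Kaolinite, Talc.
White streak excludes Graphite, Chlorite.
The minerals that satisfy all observations are Biotite, Epidote, Gypsum, Kaolinite, Kyanite, Muscovite, Sillimanite, Talc.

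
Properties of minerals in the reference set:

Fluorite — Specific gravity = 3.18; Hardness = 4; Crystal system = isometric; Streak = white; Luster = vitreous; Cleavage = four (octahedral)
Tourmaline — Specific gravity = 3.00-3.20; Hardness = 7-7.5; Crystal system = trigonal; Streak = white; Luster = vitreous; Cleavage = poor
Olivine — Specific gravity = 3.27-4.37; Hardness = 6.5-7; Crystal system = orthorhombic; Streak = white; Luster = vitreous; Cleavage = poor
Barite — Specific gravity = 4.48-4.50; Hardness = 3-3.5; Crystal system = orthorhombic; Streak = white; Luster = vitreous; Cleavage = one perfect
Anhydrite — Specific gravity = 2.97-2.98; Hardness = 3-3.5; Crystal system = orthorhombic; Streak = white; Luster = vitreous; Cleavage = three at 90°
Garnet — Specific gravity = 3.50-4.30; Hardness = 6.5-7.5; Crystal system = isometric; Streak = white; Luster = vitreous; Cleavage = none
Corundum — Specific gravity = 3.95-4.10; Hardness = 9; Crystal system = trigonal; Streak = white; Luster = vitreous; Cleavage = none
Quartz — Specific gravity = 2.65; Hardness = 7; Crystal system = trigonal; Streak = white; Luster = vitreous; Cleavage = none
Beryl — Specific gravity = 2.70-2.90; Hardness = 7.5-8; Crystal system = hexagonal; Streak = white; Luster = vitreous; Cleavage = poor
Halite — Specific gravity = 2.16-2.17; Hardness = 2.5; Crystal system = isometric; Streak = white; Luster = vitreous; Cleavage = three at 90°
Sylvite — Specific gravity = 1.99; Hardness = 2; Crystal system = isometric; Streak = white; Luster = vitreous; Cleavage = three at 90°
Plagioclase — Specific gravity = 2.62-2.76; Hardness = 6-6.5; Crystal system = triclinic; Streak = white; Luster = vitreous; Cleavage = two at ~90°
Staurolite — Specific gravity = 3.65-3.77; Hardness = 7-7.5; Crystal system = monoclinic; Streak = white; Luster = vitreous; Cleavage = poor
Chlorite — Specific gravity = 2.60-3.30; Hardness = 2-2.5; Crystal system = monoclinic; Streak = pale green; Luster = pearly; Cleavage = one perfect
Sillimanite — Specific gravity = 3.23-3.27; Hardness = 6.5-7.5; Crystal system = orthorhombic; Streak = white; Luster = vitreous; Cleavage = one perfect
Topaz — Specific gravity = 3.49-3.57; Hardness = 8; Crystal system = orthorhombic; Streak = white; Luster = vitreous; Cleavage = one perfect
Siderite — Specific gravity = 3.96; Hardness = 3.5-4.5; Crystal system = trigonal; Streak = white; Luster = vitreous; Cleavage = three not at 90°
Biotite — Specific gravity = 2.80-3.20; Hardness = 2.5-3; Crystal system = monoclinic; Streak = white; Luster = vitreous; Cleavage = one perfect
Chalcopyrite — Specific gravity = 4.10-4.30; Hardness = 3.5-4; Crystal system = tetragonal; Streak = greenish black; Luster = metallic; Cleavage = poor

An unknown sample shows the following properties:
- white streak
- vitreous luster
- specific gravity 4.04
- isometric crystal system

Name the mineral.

White streak rules out Chlorite, Chalcopyrite.
Vitreous luster: no further eliminations.
Specific gravity 4.04: narrows the field to Olivine, Garnet, Corundum.
Isometric crystal system: narrows the field to Garnet.
Only Garnet satisfies all observations.

Garnet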